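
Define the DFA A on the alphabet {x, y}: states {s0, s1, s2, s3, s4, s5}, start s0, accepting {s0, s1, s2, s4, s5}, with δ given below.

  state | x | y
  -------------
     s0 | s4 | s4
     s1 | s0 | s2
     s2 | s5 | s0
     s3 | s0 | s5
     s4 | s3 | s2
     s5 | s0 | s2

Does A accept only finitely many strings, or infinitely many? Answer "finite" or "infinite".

infinite

State s0 is reachable from the start and can reach an accepting state, and it lies on the cycle s0 → s4 → s2 → s0.
Traversing that cycle any number of times yields accepted strings of unbounded length, so the language is infinite.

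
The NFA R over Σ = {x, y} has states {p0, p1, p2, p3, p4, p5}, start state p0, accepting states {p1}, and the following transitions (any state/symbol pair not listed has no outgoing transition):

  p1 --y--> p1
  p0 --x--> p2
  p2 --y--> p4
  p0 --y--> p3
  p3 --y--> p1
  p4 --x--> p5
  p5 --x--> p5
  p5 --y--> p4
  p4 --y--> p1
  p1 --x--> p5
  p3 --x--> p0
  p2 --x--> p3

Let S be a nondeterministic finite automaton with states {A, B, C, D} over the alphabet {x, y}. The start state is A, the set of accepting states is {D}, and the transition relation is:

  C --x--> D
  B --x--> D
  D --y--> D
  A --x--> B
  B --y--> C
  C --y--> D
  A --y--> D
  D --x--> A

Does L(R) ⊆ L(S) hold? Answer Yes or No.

Yes

Exploring the product automaton R × S from the start pair (p0, A), following both machines on each input symbol, reaches 9 state pairs: (p0, A), (p2, B), (p3, D), (p4, C), (p1, D), (p5, D), (p5, A), (p4, D), (p5, B).
R accepts in {p1} and S accepts in {D}. The reachable pairs whose R-component is accepting are (p1, D); in each of them the S-component is accepting too, so the product for L(R) \ L(S) (R-component accepting, S-component rejecting) has no reachable accepting pair and the difference is empty.
Hence every string in L(R) is also in L(S).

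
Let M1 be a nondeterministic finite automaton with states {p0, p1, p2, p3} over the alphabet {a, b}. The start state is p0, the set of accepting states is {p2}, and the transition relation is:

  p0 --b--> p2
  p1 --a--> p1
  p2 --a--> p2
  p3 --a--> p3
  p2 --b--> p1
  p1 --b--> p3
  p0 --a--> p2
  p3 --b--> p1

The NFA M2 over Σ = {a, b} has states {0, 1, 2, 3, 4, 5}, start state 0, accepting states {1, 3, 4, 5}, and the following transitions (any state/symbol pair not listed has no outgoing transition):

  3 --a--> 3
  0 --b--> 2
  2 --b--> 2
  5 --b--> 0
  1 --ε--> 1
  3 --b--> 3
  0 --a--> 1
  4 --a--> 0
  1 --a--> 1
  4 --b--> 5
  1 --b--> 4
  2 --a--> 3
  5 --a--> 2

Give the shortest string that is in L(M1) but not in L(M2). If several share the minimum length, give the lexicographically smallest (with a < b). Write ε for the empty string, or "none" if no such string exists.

b

The string b is accepted by M1 but not by M2.
No shorter string lies in the difference, and b is the lexicographically first length-1 string in L(M1) \ L(M2).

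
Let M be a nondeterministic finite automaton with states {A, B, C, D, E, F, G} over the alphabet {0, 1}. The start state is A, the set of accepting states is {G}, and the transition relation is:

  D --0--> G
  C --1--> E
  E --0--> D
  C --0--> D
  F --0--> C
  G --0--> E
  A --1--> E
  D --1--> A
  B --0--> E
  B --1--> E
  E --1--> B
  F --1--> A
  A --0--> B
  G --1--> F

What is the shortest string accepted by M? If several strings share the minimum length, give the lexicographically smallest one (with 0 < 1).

A breadth-first search from A reaches an accepting state first via the path A → E → D → G on input 100.
No string of length < 3 is accepted (BFS exhausts all shorter strings without reaching an accepting state), and 100 is the lexicographically least accepting string of length 3.

100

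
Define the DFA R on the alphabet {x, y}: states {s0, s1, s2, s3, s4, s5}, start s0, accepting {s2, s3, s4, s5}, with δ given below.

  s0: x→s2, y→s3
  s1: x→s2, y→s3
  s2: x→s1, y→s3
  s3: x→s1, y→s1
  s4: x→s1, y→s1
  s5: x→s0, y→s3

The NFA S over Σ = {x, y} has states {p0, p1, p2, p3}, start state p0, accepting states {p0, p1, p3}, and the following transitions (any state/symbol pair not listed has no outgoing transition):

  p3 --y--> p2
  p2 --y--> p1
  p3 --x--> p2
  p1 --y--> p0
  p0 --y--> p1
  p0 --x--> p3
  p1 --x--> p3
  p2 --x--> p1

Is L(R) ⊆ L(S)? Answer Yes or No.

The string xy is in L(R) but not in L(S).
So L(R) ⊄ L(S).

No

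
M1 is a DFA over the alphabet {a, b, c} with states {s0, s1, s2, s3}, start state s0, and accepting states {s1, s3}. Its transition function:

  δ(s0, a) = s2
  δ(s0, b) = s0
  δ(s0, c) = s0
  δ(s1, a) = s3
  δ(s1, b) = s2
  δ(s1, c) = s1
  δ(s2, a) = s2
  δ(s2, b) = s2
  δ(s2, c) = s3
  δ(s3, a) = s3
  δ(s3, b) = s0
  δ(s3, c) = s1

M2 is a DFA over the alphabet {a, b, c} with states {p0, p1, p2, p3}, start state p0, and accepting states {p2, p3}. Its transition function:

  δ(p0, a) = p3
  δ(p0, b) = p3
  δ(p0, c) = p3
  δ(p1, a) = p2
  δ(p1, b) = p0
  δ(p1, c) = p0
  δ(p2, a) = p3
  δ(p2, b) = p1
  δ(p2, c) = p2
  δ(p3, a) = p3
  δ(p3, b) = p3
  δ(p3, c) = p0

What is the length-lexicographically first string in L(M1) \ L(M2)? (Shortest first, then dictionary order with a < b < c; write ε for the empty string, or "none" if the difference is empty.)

ac

The string ac is accepted by M1 but not by M2.
No shorter string lies in the difference, and ac is the lexicographically first length-2 string in L(M1) \ L(M2).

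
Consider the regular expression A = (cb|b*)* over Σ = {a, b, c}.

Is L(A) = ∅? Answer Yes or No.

No

The empty string ε matches the expression, so it belongs to L(A).
Since L(A) contains at least one string, it is not empty.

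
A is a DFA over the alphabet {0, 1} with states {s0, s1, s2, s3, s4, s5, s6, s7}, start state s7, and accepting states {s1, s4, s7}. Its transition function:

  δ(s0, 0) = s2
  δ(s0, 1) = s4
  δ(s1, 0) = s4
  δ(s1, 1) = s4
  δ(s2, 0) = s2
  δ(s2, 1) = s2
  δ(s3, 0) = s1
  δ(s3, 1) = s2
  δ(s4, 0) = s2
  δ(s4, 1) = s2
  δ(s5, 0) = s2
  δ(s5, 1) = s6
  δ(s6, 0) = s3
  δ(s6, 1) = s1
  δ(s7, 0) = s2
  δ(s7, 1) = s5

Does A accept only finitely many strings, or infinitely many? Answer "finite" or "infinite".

finite

The useful states (reachable from s7 and able to reach an accepting state) are {s1, s3, s4, s5, s6, s7}.
Restricted to these states the transition graph has no cycle, so every accepting path has bounded length and L is finite.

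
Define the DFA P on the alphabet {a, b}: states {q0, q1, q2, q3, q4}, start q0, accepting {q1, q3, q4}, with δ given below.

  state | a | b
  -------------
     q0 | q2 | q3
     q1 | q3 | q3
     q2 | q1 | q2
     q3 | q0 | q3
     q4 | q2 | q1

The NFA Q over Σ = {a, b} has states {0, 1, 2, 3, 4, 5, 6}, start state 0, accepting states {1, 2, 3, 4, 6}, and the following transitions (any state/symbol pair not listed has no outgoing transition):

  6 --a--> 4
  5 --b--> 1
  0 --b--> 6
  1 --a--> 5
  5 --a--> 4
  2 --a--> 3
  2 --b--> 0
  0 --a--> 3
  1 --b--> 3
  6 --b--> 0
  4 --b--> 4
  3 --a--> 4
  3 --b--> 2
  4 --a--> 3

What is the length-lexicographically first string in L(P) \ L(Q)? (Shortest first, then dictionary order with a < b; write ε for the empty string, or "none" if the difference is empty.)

The string bb is accepted by P but not by Q.
No shorter string lies in the difference, and bb is the lexicographically first length-2 string in L(P) \ L(Q).

bb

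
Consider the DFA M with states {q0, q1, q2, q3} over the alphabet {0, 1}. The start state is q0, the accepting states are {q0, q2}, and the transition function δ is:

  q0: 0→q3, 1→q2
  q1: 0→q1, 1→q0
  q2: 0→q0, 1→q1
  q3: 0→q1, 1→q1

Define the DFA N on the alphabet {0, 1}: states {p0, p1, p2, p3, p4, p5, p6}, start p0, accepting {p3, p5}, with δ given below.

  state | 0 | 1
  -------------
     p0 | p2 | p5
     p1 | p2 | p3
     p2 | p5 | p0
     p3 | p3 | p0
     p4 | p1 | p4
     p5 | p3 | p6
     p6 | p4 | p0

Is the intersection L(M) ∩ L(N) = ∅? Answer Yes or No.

The string 1 is accepted by both M and N.
Hence L(M) ∩ L(N) ≠ ∅.

No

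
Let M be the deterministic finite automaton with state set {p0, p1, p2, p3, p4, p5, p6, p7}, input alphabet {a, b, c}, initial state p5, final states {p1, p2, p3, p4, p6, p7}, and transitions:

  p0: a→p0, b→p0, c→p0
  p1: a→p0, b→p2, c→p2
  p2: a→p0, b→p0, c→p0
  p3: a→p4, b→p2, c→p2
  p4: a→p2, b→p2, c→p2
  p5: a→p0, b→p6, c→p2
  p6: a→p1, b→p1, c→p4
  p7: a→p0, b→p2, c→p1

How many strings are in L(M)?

The useful subgraph on states {p1, p2, p4, p5, p6} is acyclic, so L(M) is finite; the longest accepting path visits 4 useful states, giving maximum string length 3.
Counting accepting paths from p5 by length: 2 of length 1, 3 of length 2, 7 of length 3. Total 12.

12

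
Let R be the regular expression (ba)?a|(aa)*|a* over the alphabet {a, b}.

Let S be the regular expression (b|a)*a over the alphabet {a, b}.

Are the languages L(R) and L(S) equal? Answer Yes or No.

No

The empty string ε is accepted by R but rejected by S.
So L(R) ≠ L(S).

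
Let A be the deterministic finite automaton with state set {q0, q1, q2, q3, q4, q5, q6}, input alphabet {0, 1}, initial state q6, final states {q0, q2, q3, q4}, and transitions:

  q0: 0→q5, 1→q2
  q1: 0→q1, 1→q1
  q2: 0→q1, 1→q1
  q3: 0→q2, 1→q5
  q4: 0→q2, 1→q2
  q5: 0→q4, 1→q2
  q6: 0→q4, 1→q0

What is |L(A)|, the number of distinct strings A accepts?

9

The useful subgraph on states {q0, q2, q4, q5, q6} is acyclic, so L(A) is finite; the longest accepting path visits 5 useful states, giving maximum string length 4.
Counting accepting paths from q6 by length: 2 of length 1, 3 of length 2, 2 of length 3, 2 of length 4. Total 9.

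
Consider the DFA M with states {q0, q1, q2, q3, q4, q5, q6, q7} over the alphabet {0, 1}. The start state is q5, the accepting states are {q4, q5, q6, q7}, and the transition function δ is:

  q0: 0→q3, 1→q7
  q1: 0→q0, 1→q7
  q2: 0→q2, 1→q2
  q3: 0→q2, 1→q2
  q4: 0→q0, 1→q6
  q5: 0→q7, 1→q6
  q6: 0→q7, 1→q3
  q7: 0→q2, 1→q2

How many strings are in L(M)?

4

The useful subgraph on states {q5, q6, q7} is acyclic, so L(M) is finite; the longest accepting path visits 3 useful states, giving maximum string length 2.
Counting accepting paths from q5 by length: 1 of length 0, 2 of length 1, 1 of length 2. Total 4.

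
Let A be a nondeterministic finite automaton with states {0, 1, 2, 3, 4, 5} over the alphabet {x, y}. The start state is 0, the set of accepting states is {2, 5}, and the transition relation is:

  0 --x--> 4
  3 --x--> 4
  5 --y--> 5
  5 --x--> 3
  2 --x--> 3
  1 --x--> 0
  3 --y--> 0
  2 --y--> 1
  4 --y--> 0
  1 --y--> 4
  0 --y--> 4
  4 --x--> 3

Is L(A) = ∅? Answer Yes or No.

The states reachable from the start state are {0, 3, 4}.
None of the accepting states {2, 5} is reachable, so no string is accepted and L(A) = ∅.

Yes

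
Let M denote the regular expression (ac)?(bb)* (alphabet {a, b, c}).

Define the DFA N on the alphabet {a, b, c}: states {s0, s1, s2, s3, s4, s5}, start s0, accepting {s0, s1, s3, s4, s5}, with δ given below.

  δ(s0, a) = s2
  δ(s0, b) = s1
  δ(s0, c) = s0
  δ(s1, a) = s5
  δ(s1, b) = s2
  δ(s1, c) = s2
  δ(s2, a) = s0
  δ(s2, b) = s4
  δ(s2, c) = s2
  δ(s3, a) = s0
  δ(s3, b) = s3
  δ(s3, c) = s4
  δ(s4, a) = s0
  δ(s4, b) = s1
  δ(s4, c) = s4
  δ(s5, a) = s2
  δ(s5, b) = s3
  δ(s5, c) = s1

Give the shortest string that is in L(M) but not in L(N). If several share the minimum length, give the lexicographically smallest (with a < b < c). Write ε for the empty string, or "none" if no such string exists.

ac

The string ac is accepted by M but not by N.
No shorter string lies in the difference, and ac is the lexicographically first length-2 string in L(M) \ L(N).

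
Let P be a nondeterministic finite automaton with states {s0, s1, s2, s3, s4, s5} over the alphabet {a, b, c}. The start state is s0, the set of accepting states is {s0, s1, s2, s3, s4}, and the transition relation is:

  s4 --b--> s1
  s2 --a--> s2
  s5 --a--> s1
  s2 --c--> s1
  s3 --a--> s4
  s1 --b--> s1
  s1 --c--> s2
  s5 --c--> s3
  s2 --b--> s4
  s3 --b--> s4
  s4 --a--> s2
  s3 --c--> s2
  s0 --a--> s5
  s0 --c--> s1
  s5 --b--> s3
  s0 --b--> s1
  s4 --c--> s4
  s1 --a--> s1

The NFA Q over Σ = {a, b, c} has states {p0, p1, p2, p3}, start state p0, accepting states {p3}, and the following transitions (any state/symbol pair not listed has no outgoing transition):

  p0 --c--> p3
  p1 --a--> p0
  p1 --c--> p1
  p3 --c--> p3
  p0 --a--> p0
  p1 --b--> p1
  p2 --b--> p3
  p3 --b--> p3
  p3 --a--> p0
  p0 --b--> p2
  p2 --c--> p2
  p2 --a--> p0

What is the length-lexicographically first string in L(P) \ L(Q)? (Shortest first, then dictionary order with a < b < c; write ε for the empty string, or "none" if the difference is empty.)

ε

The empty string ε is accepted by P but not by Q.
Since ε is the unique shortest string, it is the required witness.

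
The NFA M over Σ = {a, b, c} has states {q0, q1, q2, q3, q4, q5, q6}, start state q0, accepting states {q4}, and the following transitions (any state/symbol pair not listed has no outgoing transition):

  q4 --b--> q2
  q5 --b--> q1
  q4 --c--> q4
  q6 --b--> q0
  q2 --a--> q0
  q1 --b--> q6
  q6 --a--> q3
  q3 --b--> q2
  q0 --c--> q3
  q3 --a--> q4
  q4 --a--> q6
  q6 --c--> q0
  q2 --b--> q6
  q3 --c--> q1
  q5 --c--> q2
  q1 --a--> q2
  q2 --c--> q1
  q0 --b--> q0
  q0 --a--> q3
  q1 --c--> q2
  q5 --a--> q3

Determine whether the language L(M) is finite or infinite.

infinite

State q0 is reachable from the start and can reach an accepting state, and it lies on the cycle q0 → q0.
Traversing that cycle any number of times yields accepted strings of unbounded length, so the language is infinite.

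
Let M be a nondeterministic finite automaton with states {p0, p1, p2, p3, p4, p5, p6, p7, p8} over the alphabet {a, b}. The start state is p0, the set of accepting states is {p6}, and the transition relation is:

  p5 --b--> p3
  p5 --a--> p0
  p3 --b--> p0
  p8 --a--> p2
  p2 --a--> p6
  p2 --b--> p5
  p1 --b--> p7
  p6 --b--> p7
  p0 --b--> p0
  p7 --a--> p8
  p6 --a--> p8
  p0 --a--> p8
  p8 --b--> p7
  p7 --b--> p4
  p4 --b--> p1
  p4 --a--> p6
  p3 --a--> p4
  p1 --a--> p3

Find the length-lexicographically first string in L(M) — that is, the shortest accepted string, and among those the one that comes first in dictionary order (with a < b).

A breadth-first search from p0 reaches an accepting state first via the path p0 → p8 → p2 → p6 on input aaa.
No string of length < 3 is accepted (BFS exhausts all shorter strings without reaching an accepting state), and aaa is the lexicographically least accepting string of length 3.

aaa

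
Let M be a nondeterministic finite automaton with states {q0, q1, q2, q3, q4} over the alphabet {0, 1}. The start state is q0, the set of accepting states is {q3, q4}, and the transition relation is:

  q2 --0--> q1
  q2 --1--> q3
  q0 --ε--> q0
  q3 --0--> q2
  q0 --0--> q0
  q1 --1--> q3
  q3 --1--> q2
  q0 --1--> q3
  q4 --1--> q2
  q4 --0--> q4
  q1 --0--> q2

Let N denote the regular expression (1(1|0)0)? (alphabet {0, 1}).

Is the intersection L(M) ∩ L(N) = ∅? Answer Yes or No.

Converting the expression N to a DFA (subset construction, then merging equivalent states) gives the minimal DFA with states {n0, n1, n2, n3, n4}, start state n0, accepting states {n0, n4} and transitions n0: 0→n1, 1→n2; n1: 0→n1, 1→n1; n2: 0→n3, 1→n3; n3: 0→n4, 1→n1; n4: 0→n1, 1→n1.
Exploring the product automaton M × N from the start pair (q0, n0), following both machines on each input symbol, reaches 8 state pairs: (q0, n0), (q0, n1), (q3, n2), (q3, n1), (q2, n3), (q2, n1), (q1, n4), (q1, n1).
M accepts in {q3, q4} and N accepts in {n0, n4}; no reachable pair has both components accepting, so no string drives both machines to acceptance simultaneously and L(M) ∩ L(N) = ∅.
So no string is accepted by both, and the intersection is empty.

Yes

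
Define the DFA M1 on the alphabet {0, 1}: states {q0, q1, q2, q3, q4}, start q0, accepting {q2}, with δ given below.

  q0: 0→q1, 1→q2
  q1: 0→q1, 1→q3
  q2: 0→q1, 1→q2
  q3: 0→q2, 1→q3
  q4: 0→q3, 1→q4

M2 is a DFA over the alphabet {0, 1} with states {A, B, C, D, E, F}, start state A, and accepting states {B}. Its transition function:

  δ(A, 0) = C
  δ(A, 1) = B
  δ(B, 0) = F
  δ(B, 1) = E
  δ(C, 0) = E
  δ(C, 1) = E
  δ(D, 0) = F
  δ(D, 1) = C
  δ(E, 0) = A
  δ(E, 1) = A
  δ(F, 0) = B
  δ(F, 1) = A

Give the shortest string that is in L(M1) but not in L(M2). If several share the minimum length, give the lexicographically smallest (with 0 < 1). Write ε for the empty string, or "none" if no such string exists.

The string 11 is accepted by M1 but not by M2.
No shorter string lies in the difference, and 11 is the lexicographically first length-2 string in L(M1) \ L(M2).

11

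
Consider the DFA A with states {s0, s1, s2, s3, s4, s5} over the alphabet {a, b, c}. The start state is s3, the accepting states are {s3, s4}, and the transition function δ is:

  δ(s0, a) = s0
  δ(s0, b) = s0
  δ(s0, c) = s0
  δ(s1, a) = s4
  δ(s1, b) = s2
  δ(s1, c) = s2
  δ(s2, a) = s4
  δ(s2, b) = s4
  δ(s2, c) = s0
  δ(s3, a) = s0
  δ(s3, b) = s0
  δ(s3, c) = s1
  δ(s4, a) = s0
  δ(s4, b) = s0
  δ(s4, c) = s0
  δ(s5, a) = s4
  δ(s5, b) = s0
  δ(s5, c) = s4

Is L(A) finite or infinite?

finite

The useful states (reachable from s3 and able to reach an accepting state) are {s1, s2, s3, s4}.
Restricted to these states the transition graph has no cycle, so every accepting path has bounded length and L is finite.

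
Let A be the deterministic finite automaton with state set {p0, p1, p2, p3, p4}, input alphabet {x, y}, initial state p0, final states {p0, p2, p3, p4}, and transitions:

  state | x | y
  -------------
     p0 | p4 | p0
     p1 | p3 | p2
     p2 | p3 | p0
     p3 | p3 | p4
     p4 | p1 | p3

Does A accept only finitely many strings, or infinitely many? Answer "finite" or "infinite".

State p0 is reachable from the start and can reach an accepting state, and it lies on the cycle p0 → p0.
Traversing that cycle any number of times yields accepted strings of unbounded length, so the language is infinite.

infinite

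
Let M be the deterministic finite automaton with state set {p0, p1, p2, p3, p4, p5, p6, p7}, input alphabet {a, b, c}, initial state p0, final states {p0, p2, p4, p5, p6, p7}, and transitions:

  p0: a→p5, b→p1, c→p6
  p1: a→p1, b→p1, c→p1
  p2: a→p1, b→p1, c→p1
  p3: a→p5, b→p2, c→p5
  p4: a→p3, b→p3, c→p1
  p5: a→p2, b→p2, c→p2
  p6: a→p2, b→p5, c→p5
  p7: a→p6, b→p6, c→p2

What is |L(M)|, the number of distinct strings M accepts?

The useful subgraph on states {p0, p2, p5, p6} is acyclic, so L(M) is finite; the longest accepting path visits 4 useful states, giving maximum string length 3.
Counting accepting paths from p0 by length: 1 of length 0, 2 of length 1, 6 of length 2, 6 of length 3. Total 15.

15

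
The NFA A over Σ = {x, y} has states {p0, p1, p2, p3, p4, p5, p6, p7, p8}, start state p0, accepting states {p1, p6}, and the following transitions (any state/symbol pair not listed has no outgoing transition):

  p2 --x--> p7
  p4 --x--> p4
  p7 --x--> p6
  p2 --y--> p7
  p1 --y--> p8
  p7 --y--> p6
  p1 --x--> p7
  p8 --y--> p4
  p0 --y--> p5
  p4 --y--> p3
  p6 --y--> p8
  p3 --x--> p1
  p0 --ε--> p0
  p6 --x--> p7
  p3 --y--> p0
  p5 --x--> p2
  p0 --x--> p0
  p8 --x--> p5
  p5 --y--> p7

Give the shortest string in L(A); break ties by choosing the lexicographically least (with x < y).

A breadth-first search from p0 reaches an accepting state first via the path p0 → p5 → p7 → p6 on input yyx.
No string of length < 3 is accepted (BFS exhausts all shorter strings without reaching an accepting state), and yyx is the lexicographically least accepting string of length 3.

yyx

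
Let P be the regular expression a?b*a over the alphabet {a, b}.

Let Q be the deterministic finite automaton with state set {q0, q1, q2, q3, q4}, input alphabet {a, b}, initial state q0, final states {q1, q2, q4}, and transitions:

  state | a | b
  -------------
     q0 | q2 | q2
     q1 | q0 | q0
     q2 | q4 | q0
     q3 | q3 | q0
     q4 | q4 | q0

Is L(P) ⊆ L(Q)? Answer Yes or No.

Converting the expression P to a DFA (subset construction, then merging equivalent states) gives the minimal DFA with states {p0, p1, p2, p3, p4}, start state p0, accepting states {p1, p3} and transitions p0: a→p1, b→p2; p1: a→p3, b→p2; p2: a→p3, b→p2; p3: a→p4, b→p4; p4: a→p4, b→p4.
Exploring the product automaton P × Q from the start pair (p0, q0), following both machines on each input symbol, reaches 9 state pairs: (p0, q0), (p1, q2), (p2, q2), (p3, q4), (p2, q0), (p4, q4), (p4, q0), (p3, q2), (p4, q2).
P accepts in {p1, p3} and Q accepts in {q1, q2, q4}. The reachable pairs whose P-component is accepting are (p1, q2), (p3, q4), (p3, q2); in each of them the Q-component is accepting too, so the product for L(P) \ L(Q) (P-component accepting, Q-component rejecting) has no reachable accepting pair and the difference is empty.
Hence every string in L(P) is also in L(Q).

Yes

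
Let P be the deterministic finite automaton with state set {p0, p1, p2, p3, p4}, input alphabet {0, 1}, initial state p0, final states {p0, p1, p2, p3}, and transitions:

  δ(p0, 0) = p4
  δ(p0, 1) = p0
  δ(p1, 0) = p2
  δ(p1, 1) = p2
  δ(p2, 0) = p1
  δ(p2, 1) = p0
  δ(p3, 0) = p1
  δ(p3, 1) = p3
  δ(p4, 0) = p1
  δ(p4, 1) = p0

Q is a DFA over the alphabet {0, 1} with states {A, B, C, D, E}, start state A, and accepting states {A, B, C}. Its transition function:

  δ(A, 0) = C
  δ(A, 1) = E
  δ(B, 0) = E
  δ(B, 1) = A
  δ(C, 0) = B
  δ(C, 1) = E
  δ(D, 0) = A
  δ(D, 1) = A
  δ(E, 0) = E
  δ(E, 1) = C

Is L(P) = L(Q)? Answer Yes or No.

The string 1 is accepted by P but rejected by Q.
So L(P) ≠ L(Q).

No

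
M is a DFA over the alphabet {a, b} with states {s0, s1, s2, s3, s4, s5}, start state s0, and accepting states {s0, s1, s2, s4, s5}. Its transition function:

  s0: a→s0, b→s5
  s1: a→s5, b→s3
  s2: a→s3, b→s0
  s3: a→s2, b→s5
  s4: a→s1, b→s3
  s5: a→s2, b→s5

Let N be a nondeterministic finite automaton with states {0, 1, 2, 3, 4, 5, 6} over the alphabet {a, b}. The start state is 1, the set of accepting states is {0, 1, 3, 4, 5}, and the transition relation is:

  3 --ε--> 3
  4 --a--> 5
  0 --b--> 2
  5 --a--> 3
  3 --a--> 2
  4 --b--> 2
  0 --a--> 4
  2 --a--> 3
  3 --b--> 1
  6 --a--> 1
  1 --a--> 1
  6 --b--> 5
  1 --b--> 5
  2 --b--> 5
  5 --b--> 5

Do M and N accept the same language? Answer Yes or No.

Yes

Exploring the product automaton M × N from the start pair (s0, 1), following both machines on each input symbol, reaches 4 state pairs: (s0, 1), (s5, 5), (s2, 3), (s3, 2).
M accepts in {s0, s1, s2, s4, s5} and N accepts in {0, 1, 3, 4, 5}. In every reachable pair the two components are either both accepting — (s0, 1), (s5, 5), (s2, 3) — or both non-accepting, so no string is accepted by exactly one of the machines: L(M) \ L(N) and L(N) \ L(M) are both empty.
Hence every string is accepted by M iff it is accepted by N, and the two languages coincide.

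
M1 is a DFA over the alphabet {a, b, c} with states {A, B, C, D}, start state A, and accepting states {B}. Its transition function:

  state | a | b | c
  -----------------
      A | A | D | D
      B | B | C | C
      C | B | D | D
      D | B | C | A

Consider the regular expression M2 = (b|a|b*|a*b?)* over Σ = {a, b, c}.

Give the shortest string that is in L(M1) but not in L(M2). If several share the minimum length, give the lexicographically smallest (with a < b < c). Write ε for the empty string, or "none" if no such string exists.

ca

The string ca is accepted by M1 but not by M2.
No shorter string lies in the difference, and ca is the lexicographically first length-2 string in L(M1) \ L(M2).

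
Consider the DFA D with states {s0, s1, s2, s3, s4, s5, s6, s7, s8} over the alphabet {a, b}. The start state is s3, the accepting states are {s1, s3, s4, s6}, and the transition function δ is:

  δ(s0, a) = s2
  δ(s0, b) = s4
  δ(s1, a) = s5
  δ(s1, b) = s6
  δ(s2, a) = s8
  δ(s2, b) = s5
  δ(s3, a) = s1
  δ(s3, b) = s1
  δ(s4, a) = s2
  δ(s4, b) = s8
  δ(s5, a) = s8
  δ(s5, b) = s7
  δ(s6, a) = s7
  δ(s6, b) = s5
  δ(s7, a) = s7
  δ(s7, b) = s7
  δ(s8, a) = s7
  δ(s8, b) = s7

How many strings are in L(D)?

The useful subgraph on states {s1, s3, s6} is acyclic, so L(D) is finite; the longest accepting path visits 3 useful states, giving maximum string length 2.
Counting accepting paths from s3 by length: 1 of length 0, 2 of length 1, 2 of length 2. Total 5.

5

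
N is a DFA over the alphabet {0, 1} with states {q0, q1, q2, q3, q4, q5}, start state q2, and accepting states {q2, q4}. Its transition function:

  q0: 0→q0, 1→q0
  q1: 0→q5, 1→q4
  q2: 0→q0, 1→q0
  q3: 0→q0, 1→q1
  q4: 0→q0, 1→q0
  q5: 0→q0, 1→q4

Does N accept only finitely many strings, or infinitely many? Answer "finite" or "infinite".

The useful states (reachable from q2 and able to reach an accepting state) are {q2}.
Restricted to these states the transition graph has no cycle, so every accepting path has bounded length and L is finite.

finite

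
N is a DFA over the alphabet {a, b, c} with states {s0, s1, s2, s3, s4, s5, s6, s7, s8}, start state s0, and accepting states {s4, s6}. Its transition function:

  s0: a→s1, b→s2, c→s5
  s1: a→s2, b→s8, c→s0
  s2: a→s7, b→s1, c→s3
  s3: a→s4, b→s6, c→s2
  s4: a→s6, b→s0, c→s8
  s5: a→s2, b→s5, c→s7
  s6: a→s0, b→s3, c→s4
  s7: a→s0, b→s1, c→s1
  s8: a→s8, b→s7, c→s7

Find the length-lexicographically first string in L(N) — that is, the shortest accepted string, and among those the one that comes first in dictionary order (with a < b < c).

A breadth-first search from s0 reaches an accepting state first via the path s0 → s2 → s3 → s4 on input bca.
No string of length < 3 is accepted (BFS exhausts all shorter strings without reaching an accepting state), and bca is the lexicographically least accepting string of length 3.

bca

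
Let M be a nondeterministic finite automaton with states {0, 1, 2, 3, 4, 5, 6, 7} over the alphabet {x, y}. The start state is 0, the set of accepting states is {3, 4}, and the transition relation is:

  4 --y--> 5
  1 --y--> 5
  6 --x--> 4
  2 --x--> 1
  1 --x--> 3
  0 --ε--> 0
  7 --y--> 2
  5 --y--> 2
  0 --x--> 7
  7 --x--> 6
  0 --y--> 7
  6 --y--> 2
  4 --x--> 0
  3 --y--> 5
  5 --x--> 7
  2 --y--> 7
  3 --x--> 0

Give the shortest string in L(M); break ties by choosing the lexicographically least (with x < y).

xxx

A breadth-first search from 0 reaches an accepting state first via the path 0 → 7 → 6 → 4 on input xxx.
No string of length < 3 is accepted (BFS exhausts all shorter strings without reaching an accepting state), and xxx is the lexicographically least accepting string of length 3.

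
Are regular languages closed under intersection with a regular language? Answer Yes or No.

This is a special case of closure under intersection: the product of the two DFAs, accepting on F₁ × F₂, recognises the intersection.
So the regular languages are closed under intersection with a regular language.

Yes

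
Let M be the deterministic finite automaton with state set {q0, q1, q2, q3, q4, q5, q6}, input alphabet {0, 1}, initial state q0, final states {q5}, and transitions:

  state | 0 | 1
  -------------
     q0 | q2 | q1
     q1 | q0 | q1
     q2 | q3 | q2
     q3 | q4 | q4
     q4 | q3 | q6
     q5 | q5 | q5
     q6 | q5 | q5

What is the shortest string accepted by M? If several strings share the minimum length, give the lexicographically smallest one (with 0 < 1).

A breadth-first search from q0 reaches an accepting state first via the path q0 → q2 → q3 → q4 → q6 → q5 on input 00010.
No string of length < 5 is accepted (BFS exhausts all shorter strings without reaching an accepting state), and 00010 is the lexicographically least accepting string of length 5.

00010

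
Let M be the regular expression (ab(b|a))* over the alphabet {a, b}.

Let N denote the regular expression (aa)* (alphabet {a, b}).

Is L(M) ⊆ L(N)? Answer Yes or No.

The string aba is in L(M) but not in L(N).
So L(M) ⊄ L(N).

No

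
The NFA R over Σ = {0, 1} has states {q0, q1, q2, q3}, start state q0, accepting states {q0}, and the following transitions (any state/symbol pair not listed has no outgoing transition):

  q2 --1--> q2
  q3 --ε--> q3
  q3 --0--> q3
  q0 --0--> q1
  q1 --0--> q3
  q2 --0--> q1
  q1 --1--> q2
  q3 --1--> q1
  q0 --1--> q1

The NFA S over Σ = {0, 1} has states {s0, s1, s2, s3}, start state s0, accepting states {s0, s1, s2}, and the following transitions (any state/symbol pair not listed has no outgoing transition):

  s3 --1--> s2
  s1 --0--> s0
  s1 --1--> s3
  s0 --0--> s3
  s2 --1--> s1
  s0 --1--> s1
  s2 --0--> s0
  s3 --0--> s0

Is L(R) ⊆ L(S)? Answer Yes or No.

Exploring the product automaton R × S from the start pair (q0, s0), following both machines on each input symbol, reaches 10 state pairs: (q0, s0), (q1, s3), (q1, s1), (q3, s0), (q2, s2), (q2, s3), (q3, s3), (q1, s0), (q2, s1), (q1, s2).
R accepts in {q0} and S accepts in {s0, s1, s2}. The reachable pairs whose R-component is accepting are (q0, s0); in each of them the S-component is accepting too, so the product for L(R) \ L(S) (R-component accepting, S-component rejecting) has no reachable accepting pair and the difference is empty.
Hence every string in L(R) is also in L(S).

Yes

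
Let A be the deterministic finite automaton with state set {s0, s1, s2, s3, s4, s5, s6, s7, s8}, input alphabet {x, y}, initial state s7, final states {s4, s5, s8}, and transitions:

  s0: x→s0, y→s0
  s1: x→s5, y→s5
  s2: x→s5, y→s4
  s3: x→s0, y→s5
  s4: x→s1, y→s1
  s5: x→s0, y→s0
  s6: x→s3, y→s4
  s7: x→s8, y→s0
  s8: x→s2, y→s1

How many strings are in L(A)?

9

The useful subgraph on states {s1, s2, s4, s5, s7, s8} is acyclic, so L(A) is finite; the longest accepting path visits 6 useful states, giving maximum string length 5.
Counting accepting paths from s7 by length: 1 of length 1, 4 of length 3, 4 of length 5. Total 9.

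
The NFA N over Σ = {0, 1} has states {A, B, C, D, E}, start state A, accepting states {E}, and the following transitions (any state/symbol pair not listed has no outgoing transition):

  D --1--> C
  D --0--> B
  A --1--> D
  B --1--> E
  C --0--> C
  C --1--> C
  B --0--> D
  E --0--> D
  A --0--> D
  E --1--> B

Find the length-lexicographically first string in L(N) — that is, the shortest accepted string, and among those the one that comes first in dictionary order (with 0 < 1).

001

A breadth-first search from A reaches an accepting state first via the path A → D → B → E on input 001.
No string of length < 3 is accepted (BFS exhausts all shorter strings without reaching an accepting state), and 001 is the lexicographically least accepting string of length 3.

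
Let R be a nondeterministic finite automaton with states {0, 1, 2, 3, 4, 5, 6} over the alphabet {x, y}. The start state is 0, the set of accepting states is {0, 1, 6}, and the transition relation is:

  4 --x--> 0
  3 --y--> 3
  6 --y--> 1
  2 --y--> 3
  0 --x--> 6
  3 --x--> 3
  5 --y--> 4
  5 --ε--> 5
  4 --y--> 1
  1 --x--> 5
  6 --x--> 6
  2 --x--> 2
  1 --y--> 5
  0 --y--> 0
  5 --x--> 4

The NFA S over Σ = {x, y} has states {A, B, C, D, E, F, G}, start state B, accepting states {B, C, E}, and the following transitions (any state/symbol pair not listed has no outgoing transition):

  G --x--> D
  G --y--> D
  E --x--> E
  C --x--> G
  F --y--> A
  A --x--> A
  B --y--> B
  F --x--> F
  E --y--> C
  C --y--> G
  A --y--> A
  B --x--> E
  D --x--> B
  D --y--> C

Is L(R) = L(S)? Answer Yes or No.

Exploring the product automaton R × S from the start pair (0, B), following both machines on each input symbol, reaches 5 state pairs: (0, B), (6, E), (1, C), (5, G), (4, D).
R accepts in {0, 1, 6} and S accepts in {B, C, E}. In every reachable pair the two components are either both accepting — (0, B), (6, E), (1, C) — or both non-accepting, so no string is accepted by exactly one of the machines: L(R) \ L(S) and L(S) \ L(R) are both empty.
Hence every string is accepted by R iff it is accepted by S, and the two languages coincide.

Yes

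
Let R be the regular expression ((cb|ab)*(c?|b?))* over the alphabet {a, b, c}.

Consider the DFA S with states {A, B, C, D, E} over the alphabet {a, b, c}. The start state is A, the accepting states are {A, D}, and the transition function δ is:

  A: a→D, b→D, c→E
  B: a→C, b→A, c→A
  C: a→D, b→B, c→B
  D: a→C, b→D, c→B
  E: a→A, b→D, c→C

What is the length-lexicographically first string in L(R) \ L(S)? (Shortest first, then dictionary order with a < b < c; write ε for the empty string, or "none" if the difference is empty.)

The string c is accepted by R but not by S.
No shorter string lies in the difference, and c is the lexicographically first length-1 string in L(R) \ L(S).

c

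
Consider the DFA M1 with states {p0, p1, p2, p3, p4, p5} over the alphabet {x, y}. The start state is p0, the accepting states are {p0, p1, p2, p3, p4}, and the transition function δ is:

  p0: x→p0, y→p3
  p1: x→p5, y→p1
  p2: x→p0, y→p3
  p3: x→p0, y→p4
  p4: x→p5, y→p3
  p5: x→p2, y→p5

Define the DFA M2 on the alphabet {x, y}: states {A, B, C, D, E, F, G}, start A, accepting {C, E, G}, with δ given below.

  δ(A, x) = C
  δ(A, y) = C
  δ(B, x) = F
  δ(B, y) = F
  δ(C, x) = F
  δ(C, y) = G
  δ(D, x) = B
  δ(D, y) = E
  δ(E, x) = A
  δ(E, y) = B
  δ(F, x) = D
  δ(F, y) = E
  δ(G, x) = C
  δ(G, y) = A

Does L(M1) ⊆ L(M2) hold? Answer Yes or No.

No

The empty string ε is in L(M1) but not in L(M2).
So L(M1) ⊄ L(M2).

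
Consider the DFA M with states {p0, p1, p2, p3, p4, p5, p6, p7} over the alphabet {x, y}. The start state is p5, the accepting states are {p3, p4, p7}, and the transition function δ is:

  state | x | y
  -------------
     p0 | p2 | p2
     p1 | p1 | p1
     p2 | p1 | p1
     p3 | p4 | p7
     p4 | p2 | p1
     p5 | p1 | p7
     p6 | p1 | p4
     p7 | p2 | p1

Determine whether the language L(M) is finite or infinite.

finite

The useful states (reachable from p5 and able to reach an accepting state) are {p5, p7}.
Restricted to these states the transition graph has no cycle, so every accepting path has bounded length and L is finite.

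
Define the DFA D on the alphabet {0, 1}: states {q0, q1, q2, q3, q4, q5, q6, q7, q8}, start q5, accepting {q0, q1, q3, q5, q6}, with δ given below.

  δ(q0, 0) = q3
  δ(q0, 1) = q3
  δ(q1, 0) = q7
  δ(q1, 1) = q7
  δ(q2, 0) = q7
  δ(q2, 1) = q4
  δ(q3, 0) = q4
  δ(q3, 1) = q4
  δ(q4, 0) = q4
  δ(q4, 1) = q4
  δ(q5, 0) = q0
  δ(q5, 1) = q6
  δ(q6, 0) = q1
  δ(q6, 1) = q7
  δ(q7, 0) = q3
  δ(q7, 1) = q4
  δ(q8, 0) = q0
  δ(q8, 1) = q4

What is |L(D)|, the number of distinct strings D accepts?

9

The useful subgraph on states {q0, q1, q3, q5, q6, q7} is acyclic, so L(D) is finite; the longest accepting path visits 5 useful states, giving maximum string length 4.
Counting accepting paths from q5 by length: 1 of length 0, 2 of length 1, 3 of length 2, 1 of length 3, 2 of length 4. Total 9.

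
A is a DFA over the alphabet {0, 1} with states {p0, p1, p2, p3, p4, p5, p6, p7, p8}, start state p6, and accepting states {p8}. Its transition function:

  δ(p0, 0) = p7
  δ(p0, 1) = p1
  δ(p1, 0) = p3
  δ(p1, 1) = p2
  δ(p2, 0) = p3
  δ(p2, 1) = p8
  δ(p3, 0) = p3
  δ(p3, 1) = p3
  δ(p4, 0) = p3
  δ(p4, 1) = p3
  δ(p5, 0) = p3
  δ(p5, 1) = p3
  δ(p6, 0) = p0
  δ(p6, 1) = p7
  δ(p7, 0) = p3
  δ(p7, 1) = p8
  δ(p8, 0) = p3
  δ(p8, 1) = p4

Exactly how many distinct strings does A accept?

The useful subgraph on states {p0, p1, p2, p6, p7, p8} is acyclic, so L(A) is finite; the longest accepting path visits 5 useful states, giving maximum string length 4.
Counting accepting paths from p6 by length: 1 of length 2, 1 of length 3, 1 of length 4. Total 3.

3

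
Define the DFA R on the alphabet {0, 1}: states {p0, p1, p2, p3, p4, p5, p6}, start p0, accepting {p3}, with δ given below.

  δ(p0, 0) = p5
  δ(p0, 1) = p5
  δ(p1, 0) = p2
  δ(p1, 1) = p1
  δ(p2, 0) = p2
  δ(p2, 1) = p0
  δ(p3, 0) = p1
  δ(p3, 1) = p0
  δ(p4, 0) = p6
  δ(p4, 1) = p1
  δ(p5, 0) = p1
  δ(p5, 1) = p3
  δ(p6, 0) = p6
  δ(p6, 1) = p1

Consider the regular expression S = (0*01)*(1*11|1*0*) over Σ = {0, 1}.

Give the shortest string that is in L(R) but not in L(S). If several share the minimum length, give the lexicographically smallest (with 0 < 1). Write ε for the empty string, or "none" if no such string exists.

01101

The string 01101 is accepted by R but not by S.
No shorter string lies in the difference, and 01101 is the lexicographically first length-5 string in L(R) \ L(S).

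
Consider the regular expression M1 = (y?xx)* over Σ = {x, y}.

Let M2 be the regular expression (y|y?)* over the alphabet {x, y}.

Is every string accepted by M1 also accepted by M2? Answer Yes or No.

The string xx is in L(M1) but not in L(M2).
So L(M1) ⊄ L(M2).

No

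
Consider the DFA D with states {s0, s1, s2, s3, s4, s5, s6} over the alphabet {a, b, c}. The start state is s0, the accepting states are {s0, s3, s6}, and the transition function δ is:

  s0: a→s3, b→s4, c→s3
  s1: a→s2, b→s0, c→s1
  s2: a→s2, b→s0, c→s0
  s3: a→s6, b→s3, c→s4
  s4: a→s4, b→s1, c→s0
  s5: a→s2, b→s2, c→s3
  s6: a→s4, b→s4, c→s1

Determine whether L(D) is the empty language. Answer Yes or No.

The empty string ε is accepted: the run s0 ends in the accepting state s0.
Since at least one string is accepted, L(D) is not empty.

No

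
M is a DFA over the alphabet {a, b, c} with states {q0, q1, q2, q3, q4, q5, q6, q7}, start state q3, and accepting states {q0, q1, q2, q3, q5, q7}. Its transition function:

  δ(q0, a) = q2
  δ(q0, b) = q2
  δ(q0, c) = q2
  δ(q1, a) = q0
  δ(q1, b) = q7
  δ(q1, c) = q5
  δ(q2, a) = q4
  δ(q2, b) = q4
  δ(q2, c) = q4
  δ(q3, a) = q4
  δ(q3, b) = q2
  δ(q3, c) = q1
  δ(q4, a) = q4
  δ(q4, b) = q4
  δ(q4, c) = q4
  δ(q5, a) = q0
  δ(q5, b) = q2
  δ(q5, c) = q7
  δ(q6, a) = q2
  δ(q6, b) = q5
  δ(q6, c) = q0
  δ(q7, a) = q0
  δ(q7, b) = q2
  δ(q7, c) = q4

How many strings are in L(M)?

25

The useful subgraph on states {q0, q1, q2, q3, q5, q7} is acyclic, so L(M) is finite; the longest accepting path visits 6 useful states, giving maximum string length 5.
Counting accepting paths from q3 by length: 1 of length 0, 2 of length 1, 3 of length 2, 8 of length 3, 8 of length 4, 3 of length 5. Total 25.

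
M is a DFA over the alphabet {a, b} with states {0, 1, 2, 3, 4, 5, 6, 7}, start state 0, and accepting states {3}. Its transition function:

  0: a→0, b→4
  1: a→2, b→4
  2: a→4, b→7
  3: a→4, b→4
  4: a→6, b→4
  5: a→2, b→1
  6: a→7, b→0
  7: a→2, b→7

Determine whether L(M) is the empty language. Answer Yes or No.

Yes

The states reachable from the start state are {0, 2, 4, 6, 7}.
None of the accepting states {3} is reachable, so no string is accepted and L(M) = ∅.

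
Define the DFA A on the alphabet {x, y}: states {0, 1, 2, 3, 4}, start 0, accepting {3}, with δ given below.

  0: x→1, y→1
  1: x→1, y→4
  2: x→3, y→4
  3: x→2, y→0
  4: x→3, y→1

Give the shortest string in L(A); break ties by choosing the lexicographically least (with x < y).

A breadth-first search from 0 reaches an accepting state first via the path 0 → 1 → 4 → 3 on input xyx.
No string of length < 3 is accepted (BFS exhausts all shorter strings without reaching an accepting state), and xyx is the lexicographically least accepting string of length 3.

xyx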